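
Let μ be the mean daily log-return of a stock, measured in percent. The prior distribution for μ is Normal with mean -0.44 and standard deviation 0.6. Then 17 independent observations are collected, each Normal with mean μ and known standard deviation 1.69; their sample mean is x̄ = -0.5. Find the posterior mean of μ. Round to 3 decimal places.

With known σ, the Normal prior is conjugate. Weight on the data is w = (n/σ²)/(n/σ² + 1/τ₀²) = 5.95217/(5.95217+2.77778) = 0.68181.
Posterior mean = w·x̄ + (1−w)·μ₀ = 0.68181·-0.5 + 0.31819·-0.44 = -0.481.

Posterior mean ≈ -0.481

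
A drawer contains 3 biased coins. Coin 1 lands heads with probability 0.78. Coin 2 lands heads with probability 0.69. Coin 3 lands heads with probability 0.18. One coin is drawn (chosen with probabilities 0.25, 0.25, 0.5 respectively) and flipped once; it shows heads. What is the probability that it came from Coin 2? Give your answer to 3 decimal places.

Tabulate prior·likelihood by source: [1] prior 0.25, lik 0.78, product 0.1950; [2] prior 0.25, lik 0.69, product 0.1725; [3] prior 0.5, lik 0.18, product 0.09000.
Normalizing constant = 0.45750; the posterior for Coin 2 is its product over the sum, 0.1725/0.45750 = 0.377.

Posterior probability ≈ 0.377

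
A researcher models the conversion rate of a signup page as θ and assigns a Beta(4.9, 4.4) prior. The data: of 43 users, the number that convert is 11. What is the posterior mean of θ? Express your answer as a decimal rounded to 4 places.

Posterior mean ≈ 0.3040

The binomial likelihood is conjugate to the Beta prior: with 11 successes and 32 failures, the posterior is Beta(4.9+11, 4.4+32) = Beta(15.9, 36.4).
Posterior mean = α/(α+β) = 15.9/52.3 = 0.3040.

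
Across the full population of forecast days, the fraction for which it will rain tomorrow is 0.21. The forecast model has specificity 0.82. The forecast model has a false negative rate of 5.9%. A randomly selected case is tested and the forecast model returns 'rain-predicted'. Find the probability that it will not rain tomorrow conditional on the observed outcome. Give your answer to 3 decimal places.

Let H be the event that it will rain tomorrow. P(H) = 0.21, so P(¬H) = 0.79. With E the 'rain-predicted' result, P(E|H) = 0.941 and P(E|¬H) = 0.18.
P(E) = 0.941·0.21 + 0.18·0.79 = 0.19761 + 0.14220 = 0.33981.
By Bayes' theorem, P(H|E) = 0.19761 / 0.33981 = 0.582. Hence P(¬H|E) = 1 − 0.582 = 0.418.

P(¬H | E) ≈ 0.418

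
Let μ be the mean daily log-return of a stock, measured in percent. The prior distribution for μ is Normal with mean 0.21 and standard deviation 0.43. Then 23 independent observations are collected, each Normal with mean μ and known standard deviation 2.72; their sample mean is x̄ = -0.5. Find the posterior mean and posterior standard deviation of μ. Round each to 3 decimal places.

With known σ, the Normal prior is conjugate. Weight on the data is w = (n/σ²)/(n/σ² + 1/τ₀²) = 3.10878/(3.10878+5.40833) = 0.36500.
Posterior mean = w·x̄ + (1−w)·μ₀ = 0.36500·-0.5 + 0.63500·0.21 = -0.049. Posterior variance = 1/(3.10878+5.40833) = 0.117411, so SD = 0.343.

Posterior mean ≈ -0.049; posterior SD ≈ 0.343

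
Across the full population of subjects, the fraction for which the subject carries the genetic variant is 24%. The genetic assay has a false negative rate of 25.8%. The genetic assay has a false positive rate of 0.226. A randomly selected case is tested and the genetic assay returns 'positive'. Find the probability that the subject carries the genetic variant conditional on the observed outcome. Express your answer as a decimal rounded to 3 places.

P(H | E) ≈ 0.509

Write H for 'the subject carries the genetic variant'. Prior odds H:¬H = 0.24/0.76 = 0.31579. For the 'positive' outcome, the likelihood ratio is 0.742/0.226 = 3.2832.
Posterior odds = 0.31579 × 3.2832 = 1.0368, so P(H|E) = 1.0368/(1+1.0368) = 0.509.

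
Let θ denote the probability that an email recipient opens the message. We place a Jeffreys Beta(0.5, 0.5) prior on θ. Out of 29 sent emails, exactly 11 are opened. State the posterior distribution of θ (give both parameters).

The binomial likelihood is conjugate to the Beta prior: with 11 successes and 18 failures, the posterior is Beta(0.5+11, 0.5+18) = Beta(11.5, 18.5).

Posterior: Beta(11.5, 18.5)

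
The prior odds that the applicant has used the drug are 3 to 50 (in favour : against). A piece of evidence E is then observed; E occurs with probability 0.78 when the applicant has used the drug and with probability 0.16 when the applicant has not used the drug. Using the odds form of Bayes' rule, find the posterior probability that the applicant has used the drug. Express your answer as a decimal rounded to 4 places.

Posterior probability ≈ 0.2263

Prior odds = 3/50 = 0.060000. In log-odds, ln(0.060000) = -2.8134.
Add log likelihood ratio: ln(4.8750) = 1.5841.
Posterior log-odds = -1.2293, so posterior odds = exp(-1.2293) = 0.29250. Converting, P(H|E) = 0.29250/1.2925 = 0.2263.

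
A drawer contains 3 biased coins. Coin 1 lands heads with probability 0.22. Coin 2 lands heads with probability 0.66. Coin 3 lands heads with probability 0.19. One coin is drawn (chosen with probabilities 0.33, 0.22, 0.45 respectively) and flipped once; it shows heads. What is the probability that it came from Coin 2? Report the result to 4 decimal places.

P(heads|C1) = 0.22; P(heads|C2) = 0.66; P(heads|C3) = 0.19.
Prior × likelihood for each source: 0.33·0.22=0.07260, 0.22·0.66=0.1452, 0.45·0.19=0.08550. Summing gives P(heads) = 0.30330.
P(Coin 2 | heads) = 0.1452 / 0.30330 = 0.4787.

Posterior probability ≈ 0.4787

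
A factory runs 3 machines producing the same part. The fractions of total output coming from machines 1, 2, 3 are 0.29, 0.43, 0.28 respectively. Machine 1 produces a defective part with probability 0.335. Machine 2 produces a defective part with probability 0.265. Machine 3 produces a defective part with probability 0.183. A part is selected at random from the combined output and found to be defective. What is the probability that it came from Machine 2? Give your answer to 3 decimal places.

Posterior probability ≈ 0.434

Tabulate prior·likelihood by source: [1] prior 0.29, lik 0.335, product 0.09715; [2] prior 0.43, lik 0.265, product 0.1140; [3] prior 0.28, lik 0.183, product 0.05124.
Normalizing constant = 0.26234; the posterior for Machine 2 is its product over the sum, 0.1140/0.26234 = 0.434.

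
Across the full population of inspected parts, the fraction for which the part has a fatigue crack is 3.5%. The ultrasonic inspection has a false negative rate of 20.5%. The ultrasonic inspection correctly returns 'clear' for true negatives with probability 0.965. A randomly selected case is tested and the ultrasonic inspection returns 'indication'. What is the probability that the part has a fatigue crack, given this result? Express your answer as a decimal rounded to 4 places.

Let H be the event that the part has a fatigue crack. P(H) = 0.035, so P(¬H) = 0.965. With E the 'indication' result, P(E|H) = 0.795 and P(E|¬H) = 0.035.
P(E) = 0.795·0.035 + 0.035·0.965 = 0.027825 + 0.033775 = 0.061600.
By Bayes' theorem, P(H|E) = 0.027825 / 0.061600 = 0.4517.

P(H | E) ≈ 0.4517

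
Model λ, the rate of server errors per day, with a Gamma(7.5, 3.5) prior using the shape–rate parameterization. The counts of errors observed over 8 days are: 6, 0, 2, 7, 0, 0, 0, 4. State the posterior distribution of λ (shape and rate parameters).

Posterior: Gamma(shape=26.5, rate=11.5)

The Poisson likelihood adds the total count to the shape and the number of exposure periods to the rate. Here ∑xᵢ = 19 and n = 8, so shape 7.5→26.5 and rate 3.5→11.5.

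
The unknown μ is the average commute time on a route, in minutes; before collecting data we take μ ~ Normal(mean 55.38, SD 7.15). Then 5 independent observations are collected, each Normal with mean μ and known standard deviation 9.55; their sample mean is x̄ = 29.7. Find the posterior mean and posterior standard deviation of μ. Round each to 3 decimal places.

Prior precision 1/τ₀² = 1/7.15² = 0.0195609; data precision n/σ² = 5/9.55² = 0.0548231.
Posterior precision = 0.0195609 + 0.0548231 = 0.0743839, giving posterior SD = 1/√0.0743839 = 3.667.
Posterior mean = (0.0195609·55.38 + 0.0548231·29.7) / 0.0743839 = 36.453.

Posterior mean ≈ 36.453; posterior SD ≈ 3.667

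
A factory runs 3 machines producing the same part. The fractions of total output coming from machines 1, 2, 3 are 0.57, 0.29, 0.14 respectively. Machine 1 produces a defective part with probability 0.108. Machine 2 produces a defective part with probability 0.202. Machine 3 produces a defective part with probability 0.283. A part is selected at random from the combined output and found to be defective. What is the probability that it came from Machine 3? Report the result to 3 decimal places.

P(defective|M1) = 0.108; P(defective|M2) = 0.202; P(defective|M3) = 0.283.
Prior × likelihood for each source: 0.57·0.108=0.06156, 0.29·0.202=0.05858, 0.14·0.283=0.03962. Summing gives P(defective) = 0.15976.
P(Machine 3 | defective) = 0.03962 / 0.15976 = 0.248.

Posterior probability ≈ 0.248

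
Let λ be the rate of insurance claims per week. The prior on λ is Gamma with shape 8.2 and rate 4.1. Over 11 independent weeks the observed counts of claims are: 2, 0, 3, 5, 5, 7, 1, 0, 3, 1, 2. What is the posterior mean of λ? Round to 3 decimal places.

Posterior mean ≈ 2.464

Total count ∑xᵢ = 29 over n = 11 weeks.
Gamma is conjugate to the Poisson likelihood: posterior is Gamma(shape = 8.2+29 = 37.2, rate = 4.1+11 = 15.1).
E[λ | data] = 37.2/15.1 = 2.464.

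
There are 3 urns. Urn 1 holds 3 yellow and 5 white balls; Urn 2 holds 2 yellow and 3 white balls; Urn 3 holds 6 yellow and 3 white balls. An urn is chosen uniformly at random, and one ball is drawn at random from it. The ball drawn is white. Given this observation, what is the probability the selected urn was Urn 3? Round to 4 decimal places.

Posterior probability ≈ 0.2139

Tabulate prior·likelihood by source: [1] prior 0.333333, lik 0.625, product 0.2083; [2] prior 0.333333, lik 0.6, product 0.2000; [3] prior 0.333333, lik 0.3333, product 0.1111.
Normalizing constant = 0.51944; the posterior for Urn 3 is its product over the sum, 0.1111/0.51944 = 0.2139.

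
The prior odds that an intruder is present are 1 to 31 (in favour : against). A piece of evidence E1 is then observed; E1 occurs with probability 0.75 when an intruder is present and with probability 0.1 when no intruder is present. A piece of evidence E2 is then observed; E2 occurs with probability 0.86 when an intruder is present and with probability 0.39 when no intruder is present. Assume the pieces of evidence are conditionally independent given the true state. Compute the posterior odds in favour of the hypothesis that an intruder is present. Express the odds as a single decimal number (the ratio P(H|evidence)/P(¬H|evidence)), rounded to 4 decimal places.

Prior odds = 1/31 = 0.032258. In log-odds, ln(0.032258) = -3.4340.
Add log likelihood ratios: ln(7.5000) + ln(2.2051) = 2.8057.
Posterior log-odds = -0.62830, so posterior odds = exp(-0.62830) = 0.53350.

Posterior odds ≈ 0.5335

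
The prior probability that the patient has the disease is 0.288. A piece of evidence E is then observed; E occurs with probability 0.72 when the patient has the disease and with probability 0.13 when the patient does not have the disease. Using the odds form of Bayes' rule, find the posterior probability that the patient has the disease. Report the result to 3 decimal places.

Prior odds = 0.288/(1−0.288) = 0.40449. In log-odds, ln(0.40449) = -0.90512.
Add log likelihood ratio: ln(5.5385) = 1.7117.
Posterior log-odds = 0.80660, so posterior odds = exp(0.80660) = 2.2403. Converting, P(H|E) = 2.2403/3.2403 = 0.691.

Posterior probability ≈ 0.691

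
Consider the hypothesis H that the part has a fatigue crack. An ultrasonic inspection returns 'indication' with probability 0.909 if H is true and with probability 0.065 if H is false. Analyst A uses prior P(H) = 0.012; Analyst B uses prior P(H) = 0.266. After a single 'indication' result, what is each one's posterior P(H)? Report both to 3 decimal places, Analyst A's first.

Analyst A: 0.145; Analyst B: 0.835

P('+'|H) = 0.909, P('+'|¬H) = 0.065.
Analyst A: numerator 0.909·0.012 = 0.010908; evidence = 0.010908+0.065·0.988 = 0.075128; posterior = 0.145.
Analyst B: numerator 0.909·0.266 = 0.24179; evidence = 0.24179+0.065·0.734 = 0.28950; posterior = 0.835.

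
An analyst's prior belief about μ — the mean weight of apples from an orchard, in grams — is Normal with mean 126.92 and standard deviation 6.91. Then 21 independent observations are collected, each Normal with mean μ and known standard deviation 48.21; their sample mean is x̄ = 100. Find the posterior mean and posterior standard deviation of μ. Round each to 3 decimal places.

With known σ, the Normal prior is conjugate. Weight on the data is w = (n/σ²)/(n/σ² + 1/τ₀²) = 0.00903535/(0.00903535+0.0209432) = 0.30139.
Posterior mean = w·x̄ + (1−w)·μ₀ = 0.30139·100 + 0.69861·126.92 = 118.806. Posterior variance = 1/(0.00903535+0.0209432) = 33.3571, so SD = 5.776.

Posterior mean ≈ 118.806; posterior SD ≈ 5.776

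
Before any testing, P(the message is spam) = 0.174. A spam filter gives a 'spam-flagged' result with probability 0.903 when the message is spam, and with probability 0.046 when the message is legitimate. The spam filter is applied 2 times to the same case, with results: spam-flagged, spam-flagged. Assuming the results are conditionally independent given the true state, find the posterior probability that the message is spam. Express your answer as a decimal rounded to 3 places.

Posterior P(H) ≈ 0.988

Let H be the event that the message is spam; start with P(H) = 0.174. P('spam-flagged'|H) = 0.903, P('spam-flagged'|¬H) = 0.046.
Update on result 1 ('spam-flagged'): P(H) ← 0.903·0.1740 / (0.903·0.1740 + 0.046·0.8260) = 0.15712/0.19512 = 0.8053.
Update on result 2 ('spam-flagged'): P(H) ← 0.903·0.8053 / (0.903·0.8053 + 0.046·0.1947) = 0.72716/0.73611 = 0.9878.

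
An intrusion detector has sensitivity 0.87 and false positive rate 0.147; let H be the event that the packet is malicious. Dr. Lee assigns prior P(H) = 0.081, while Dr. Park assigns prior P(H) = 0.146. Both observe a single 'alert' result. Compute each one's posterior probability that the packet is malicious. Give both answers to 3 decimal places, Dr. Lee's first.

The likelihood ratio for an 'alert' result is 0.87/0.147 = 5.9184.
Dr. Lee: prior odds 0.081/0.919 = 0.088139; posterior odds 0.52164; posterior probability 0.343.
Dr. Park: prior odds 0.146/0.854 = 0.17096; posterior odds 1.0118; posterior probability 0.503.

Dr. Lee: 0.343; Dr. Park: 0.503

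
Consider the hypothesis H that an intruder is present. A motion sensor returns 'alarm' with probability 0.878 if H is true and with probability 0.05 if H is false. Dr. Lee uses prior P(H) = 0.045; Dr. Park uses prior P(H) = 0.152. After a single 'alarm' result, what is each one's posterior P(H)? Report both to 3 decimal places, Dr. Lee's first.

The likelihood ratio for an 'alarm' result is 0.878/0.05 = 17.560.
Dr. Lee: prior odds 0.045/0.955 = 0.047120; posterior odds 0.82743; posterior probability 0.453.
Dr. Park: prior odds 0.152/0.848 = 0.17925; posterior odds 3.1475; posterior probability 0.759.

Dr. Lee: 0.453; Dr. Park: 0.759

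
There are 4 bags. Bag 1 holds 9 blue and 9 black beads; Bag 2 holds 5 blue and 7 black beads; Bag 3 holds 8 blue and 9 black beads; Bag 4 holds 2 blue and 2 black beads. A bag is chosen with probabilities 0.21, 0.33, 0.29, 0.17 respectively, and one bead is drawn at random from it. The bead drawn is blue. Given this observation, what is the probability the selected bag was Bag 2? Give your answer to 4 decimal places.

P(blue|Bag 1) = 0.5; P(blue|Bag 2) = 0.4167; P(blue|Bag 3) = 0.4706; P(blue|Bag 4) = 0.5.
Prior × likelihood for each source: 0.21·0.5=0.1050, 0.33·0.4167=0.1375, 0.29·0.4706=0.1365, 0.17·0.5=0.08500. Summing gives P(blue) = 0.46397.
P(Bag 2 | blue) = 0.1375 / 0.46397 = 0.2964.

Posterior probability ≈ 0.2964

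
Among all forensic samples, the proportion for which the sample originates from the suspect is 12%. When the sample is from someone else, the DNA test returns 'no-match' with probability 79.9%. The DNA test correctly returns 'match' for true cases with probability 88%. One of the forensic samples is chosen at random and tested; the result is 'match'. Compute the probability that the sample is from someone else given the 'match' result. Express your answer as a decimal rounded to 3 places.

P(¬H | E) ≈ 0.626

Let H be the event that the sample originates from the suspect. P(H) = 0.12, so P(¬H) = 0.88. With E the 'match' result, P(E|H) = 0.88 and P(E|¬H) = 0.201.
P(E) = 0.88·0.12 + 0.201·0.88 = 0.10560 + 0.17688 = 0.28248.
By Bayes' theorem, P(H|E) = 0.10560 / 0.28248 = 0.374. Hence P(¬H|E) = 1 − 0.374 = 0.626.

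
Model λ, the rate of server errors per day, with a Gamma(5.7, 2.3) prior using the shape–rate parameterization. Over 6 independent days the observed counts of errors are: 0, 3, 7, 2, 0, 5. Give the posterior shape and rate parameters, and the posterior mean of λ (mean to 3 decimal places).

Total count ∑xᵢ = 17 over n = 6 days.
Gamma is conjugate to the Poisson likelihood: posterior is Gamma(shape = 5.7+17 = 22.7, rate = 2.3+6 = 8.3).
E[λ | data] = 22.7/8.3 = 2.735.

Posterior: Gamma(shape=22.7, rate=8.3); mean ≈ 2.735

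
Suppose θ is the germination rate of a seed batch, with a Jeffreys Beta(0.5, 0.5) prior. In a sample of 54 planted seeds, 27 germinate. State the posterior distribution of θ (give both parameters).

Posterior: Beta(27.5, 27.5)

Observing 27 successes and 27 failures updates Beta(0.5, 0.5) by adding the success and failure counts to the two shape parameters: α = 0.5+27 = 27.5, β = 0.5+27 = 27.5.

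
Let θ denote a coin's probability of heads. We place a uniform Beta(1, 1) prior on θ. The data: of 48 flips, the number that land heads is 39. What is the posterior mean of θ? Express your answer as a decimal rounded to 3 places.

The binomial likelihood is conjugate to the Beta prior: with 39 successes and 9 failures, the posterior is Beta(1+39, 1+9) = Beta(40, 10).
Posterior mean = α/(α+β) = 40/50 = 0.800.

Posterior mean ≈ 0.800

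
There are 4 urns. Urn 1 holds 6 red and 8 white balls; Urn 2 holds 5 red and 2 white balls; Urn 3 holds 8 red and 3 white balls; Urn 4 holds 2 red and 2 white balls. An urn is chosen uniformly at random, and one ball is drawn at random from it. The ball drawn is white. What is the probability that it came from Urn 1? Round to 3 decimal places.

Tabulate prior·likelihood by source: [1] prior 0.25, lik 0.5714, product 0.1429; [2] prior 0.25, lik 0.2857, product 0.07143; [3] prior 0.25, lik 0.2727, product 0.06818; [4] prior 0.25, lik 0.5, product 0.1250.
Normalizing constant = 0.40747; the posterior for Urn 1 is its product over the sum, 0.1429/0.40747 = 0.351.

Posterior probability ≈ 0.351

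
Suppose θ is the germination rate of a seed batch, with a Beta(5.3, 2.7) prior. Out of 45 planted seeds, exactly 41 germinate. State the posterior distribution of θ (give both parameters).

Observing 41 successes and 4 failures updates Beta(5.3, 2.7) by adding the success and failure counts to the two shape parameters: α = 5.3+41 = 46.3, β = 2.7+4 = 6.7.

Posterior: Beta(46.3, 6.7)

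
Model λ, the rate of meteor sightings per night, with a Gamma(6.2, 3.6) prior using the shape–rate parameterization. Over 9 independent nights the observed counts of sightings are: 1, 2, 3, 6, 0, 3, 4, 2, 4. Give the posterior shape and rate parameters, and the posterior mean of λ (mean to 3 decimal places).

The Poisson likelihood adds the total count to the shape and the number of exposure periods to the rate. Here ∑xᵢ = 25 and n = 9, so shape 6.2→31.2 and rate 3.6→12.6.
E[λ | data] = 31.2/12.6 = 2.476.

Posterior: Gamma(shape=31.2, rate=12.6); mean ≈ 2.476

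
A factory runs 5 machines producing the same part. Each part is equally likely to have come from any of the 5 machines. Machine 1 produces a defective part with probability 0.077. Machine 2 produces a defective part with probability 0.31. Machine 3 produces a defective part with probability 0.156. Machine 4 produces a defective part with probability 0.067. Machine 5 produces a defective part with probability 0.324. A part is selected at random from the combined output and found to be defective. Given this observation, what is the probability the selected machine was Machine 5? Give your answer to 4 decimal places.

Posterior probability ≈ 0.3469

P(defective|M1) = 0.077; P(defective|M2) = 0.31; P(defective|M3) = 0.156; P(defective|M4) = 0.067; P(defective|M5) = 0.324.
Prior × likelihood for each source: 0.2·0.077=0.01540, 0.2·0.31=0.06200, 0.2·0.156=0.03120, 0.2·0.067=0.01340, 0.2·0.324=0.06480. Summing gives P(defective) = 0.18680.
P(Machine 5 | defective) = 0.06480 / 0.18680 = 0.3469.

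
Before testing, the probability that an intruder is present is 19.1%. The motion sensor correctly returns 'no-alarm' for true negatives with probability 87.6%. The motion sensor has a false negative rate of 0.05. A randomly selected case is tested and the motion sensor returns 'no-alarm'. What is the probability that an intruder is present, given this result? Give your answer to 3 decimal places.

Write H for 'an intruder is present'. Prior odds H:¬H = 0.191/0.809 = 0.23609. For the 'no-alarm' outcome, the likelihood ratio is 0.05/0.876 = 0.057078.
Posterior odds = 0.23609 × 0.057078 = 0.013476, so P(H|E) = 0.013476/(1+0.013476) = 0.013.

P(H | E) ≈ 0.013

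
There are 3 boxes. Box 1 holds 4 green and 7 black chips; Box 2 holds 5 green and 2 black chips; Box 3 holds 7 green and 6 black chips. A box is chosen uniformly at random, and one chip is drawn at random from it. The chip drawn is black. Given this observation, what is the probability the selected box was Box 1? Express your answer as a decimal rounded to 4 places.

Posterior probability ≈ 0.4599

P(black|Box 1) = 0.6364; P(black|Box 2) = 0.2857; P(black|Box 3) = 0.4615.
Prior × likelihood for each source: 0.333333·0.6364=0.2121, 0.333333·0.2857=0.09524, 0.333333·0.4615=0.1538. Summing gives P(black) = 0.46121.
P(Box 1 | black) = 0.2121 / 0.46121 = 0.4599.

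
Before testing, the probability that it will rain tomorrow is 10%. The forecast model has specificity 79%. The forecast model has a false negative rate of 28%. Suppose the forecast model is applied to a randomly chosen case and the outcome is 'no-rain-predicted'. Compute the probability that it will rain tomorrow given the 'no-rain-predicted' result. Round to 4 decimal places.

Let H be the event that it will rain tomorrow. P(H) = 0.1, so P(¬H) = 0.9. With E the 'no-rain-predicted' result, P(E|H) = 0.28 and P(E|¬H) = 0.79.
P(E) = 0.28·0.1 + 0.79·0.9 = 0.028000 + 0.71100 = 0.73900.
By Bayes' theorem, P(H|E) = 0.028000 / 0.73900 = 0.0379.

P(H | E) ≈ 0.0379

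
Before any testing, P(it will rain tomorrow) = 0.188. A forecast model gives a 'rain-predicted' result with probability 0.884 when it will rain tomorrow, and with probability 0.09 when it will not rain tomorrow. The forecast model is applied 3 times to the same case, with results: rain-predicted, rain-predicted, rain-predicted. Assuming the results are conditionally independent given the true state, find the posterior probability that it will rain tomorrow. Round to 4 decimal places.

With H the event that it will rain tomorrow, the joint likelihood of the observed sequence is P(data|H) = 0.884·0.884·0.884 = 0.69081 and P(data|¬H) = 0.09·0.09·0.09 = 0.00072900.
Bayes: P(H|data) = 0.188·0.69081 / (0.188·0.69081 + 0.812·0.00072900) = 0.12987/0.13046 = 0.9955.

Posterior P(H) ≈ 0.9955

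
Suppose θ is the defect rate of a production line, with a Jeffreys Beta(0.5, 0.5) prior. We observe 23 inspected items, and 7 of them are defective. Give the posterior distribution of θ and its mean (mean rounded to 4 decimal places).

The binomial likelihood is conjugate to the Beta prior: with 7 successes and 16 failures, the posterior is Beta(0.5+7, 0.5+16) = Beta(7.5, 16.5).
E[θ | data] = 7.5/(7.5+16.5) = 0.3125.

Posterior: Beta(7.5, 16.5); mean ≈ 0.3125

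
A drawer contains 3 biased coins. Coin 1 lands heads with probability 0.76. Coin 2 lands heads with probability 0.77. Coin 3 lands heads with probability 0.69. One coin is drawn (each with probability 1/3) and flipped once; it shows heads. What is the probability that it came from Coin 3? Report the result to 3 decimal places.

Posterior probability ≈ 0.311

P(heads|C1) = 0.76; P(heads|C2) = 0.77; P(heads|C3) = 0.69.
Prior × likelihood for each source: 0.333333·0.76=0.2533, 0.333333·0.77=0.2567, 0.333333·0.69=0.2300. Summing gives P(heads) = 0.74000.
P(Coin 3 | heads) = 0.2300 / 0.74000 = 0.311.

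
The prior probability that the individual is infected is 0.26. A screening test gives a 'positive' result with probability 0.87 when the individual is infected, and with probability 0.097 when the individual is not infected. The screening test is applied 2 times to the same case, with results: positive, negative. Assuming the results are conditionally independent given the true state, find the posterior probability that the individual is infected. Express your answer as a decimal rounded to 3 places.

Posterior P(H) ≈ 0.312

With H the event that the individual is infected, the joint likelihood of the observed sequence is P(data|H) = 0.87·0.13 = 0.11310 and P(data|¬H) = 0.097·0.903 = 0.087591.
Bayes: P(H|data) = 0.26·0.11310 / (0.26·0.11310 + 0.74·0.087591) = 0.029406/0.094223 = 0.3121.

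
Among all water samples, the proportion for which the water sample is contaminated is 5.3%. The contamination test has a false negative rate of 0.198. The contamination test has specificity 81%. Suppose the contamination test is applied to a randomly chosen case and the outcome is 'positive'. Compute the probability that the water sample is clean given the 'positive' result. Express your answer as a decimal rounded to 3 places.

P(¬H | E) ≈ 0.809

Write H for 'the water sample is contaminated'. Prior odds H:¬H = 0.053/0.947 = 0.055966. For the 'positive' outcome, the likelihood ratio is 0.802/0.19 = 4.2211.
Posterior odds = 0.055966 × 4.2211 = 0.23624, so P(H|E) = 0.23624/(1+0.23624) = 0.191. Then P(¬H|E) = 1 − 0.191 = 0.809.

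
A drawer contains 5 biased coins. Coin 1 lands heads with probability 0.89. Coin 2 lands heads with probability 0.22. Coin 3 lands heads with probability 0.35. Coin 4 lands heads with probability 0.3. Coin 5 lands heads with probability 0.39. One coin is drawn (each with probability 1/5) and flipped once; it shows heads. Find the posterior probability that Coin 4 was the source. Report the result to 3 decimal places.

Posterior probability ≈ 0.140

Tabulate prior·likelihood by source: [1] prior 0.2, lik 0.89, product 0.1780; [2] prior 0.2, lik 0.22, product 0.04400; [3] prior 0.2, lik 0.35, product 0.07000; [4] prior 0.2, lik 0.3, product 0.06000; [5] prior 0.2, lik 0.39, product 0.07800.
Normalizing constant = 0.43000; the posterior for Coin 4 is its product over the sum, 0.06000/0.43000 = 0.140.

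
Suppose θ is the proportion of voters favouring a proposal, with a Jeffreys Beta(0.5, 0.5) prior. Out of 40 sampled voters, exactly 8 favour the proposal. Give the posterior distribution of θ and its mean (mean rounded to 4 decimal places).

Posterior: Beta(8.5, 32.5); mean ≈ 0.2073

The binomial likelihood is conjugate to the Beta prior: with 8 successes and 32 failures, the posterior is Beta(0.5+8, 0.5+32) = Beta(8.5, 32.5).
Posterior mean = α/(α+β) = 8.5/41 = 0.2073.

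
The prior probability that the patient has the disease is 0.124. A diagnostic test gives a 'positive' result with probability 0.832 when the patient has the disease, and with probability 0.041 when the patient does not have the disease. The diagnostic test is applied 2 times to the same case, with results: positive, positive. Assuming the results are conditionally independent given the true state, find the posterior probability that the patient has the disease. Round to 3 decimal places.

Let H be the event that the patient has the disease; start with P(H) = 0.124. P('positive'|H) = 0.832, P('positive'|¬H) = 0.041.
Update on result 1 ('positive'): P(H) ← 0.832·0.1240 / (0.832·0.1240 + 0.041·0.8760) = 0.10317/0.13908 = 0.7418.
Update on result 2 ('positive'): P(H) ← 0.832·0.7418 / (0.832·0.7418 + 0.041·0.2582) = 0.61715/0.62774 = 0.9831.

Posterior P(H) ≈ 0.983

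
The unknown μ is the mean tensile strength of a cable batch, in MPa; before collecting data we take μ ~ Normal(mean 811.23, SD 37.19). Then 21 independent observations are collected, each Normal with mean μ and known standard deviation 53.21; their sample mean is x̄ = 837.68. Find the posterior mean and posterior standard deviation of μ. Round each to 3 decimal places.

Posterior mean ≈ 835.331; posterior SD ≈ 11.084

With known σ, the Normal prior is conjugate. Weight on the data is w = (n/σ²)/(n/σ² + 1/τ₀²) = 0.00741708/(0.00741708+0.00072302) = 0.91118.
Posterior mean = w·x̄ + (1−w)·μ₀ = 0.91118·837.68 + 0.088822·811.23 = 835.331. Posterior variance = 1/(0.00741708+0.00072302) = 122.849, so SD = 11.084.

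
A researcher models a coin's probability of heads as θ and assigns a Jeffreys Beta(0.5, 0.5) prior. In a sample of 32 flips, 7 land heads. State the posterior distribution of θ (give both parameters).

Posterior: Beta(7.5, 25.5)

Observing 7 successes and 25 failures updates Beta(0.5, 0.5) by adding the success and failure counts to the two shape parameters: α = 0.5+7 = 7.5, β = 0.5+25 = 25.5.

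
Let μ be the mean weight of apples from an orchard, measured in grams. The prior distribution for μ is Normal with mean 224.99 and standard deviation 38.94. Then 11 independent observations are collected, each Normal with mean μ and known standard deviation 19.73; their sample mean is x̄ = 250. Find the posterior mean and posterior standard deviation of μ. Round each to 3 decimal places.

With known σ, the Normal prior is conjugate. Weight on the data is w = (n/σ²)/(n/σ² + 1/τ₀²) = 0.0282578/(0.0282578+0.00065949) = 0.97719.
Posterior mean = w·x̄ + (1−w)·μ₀ = 0.97719·250 + 0.022806·224.99 = 249.430. Posterior variance = 1/(0.0282578+0.00065949) = 34.5814, so SD = 5.881.

Posterior mean ≈ 249.430; posterior SD ≈ 5.881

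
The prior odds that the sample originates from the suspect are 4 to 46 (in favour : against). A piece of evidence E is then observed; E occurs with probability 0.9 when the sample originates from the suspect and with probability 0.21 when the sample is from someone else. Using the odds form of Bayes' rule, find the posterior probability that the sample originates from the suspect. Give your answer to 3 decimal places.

Prior odds = 4/46 = 0.086957.
Likelihood ratio for E = 0.9/0.21 = 4.2857.
Posterior odds = prior odds × LR = 0.37267.
Posterior probability = odds/(1+odds) = 0.37267/1.3727 = 0.271.

Posterior probability ≈ 0.271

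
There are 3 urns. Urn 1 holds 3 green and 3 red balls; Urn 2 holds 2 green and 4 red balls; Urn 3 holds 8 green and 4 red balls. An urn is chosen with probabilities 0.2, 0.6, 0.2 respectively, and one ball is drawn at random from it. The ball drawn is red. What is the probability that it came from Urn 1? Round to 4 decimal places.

P(red|Urn 1) = 0.5; P(red|Urn 2) = 0.6667; P(red|Urn 3) = 0.3333.
Prior × likelihood for each source: 0.2·0.5=0.1000, 0.6·0.6667=0.4000, 0.2·0.3333=0.06667. Summing gives P(red) = 0.56667.
P(Urn 1 | red) = 0.1000 / 0.56667 = 0.1765.

Posterior probability ≈ 0.1765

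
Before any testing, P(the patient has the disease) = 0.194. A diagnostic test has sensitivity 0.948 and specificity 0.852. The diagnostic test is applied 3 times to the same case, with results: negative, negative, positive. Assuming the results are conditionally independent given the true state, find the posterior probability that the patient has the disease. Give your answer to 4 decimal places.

Posterior P(H) ≈ 0.0057

With H the event that the patient has the disease, the joint likelihood of the observed sequence is P(data|H) = 0.052·0.052·0.948 = 0.0025634 and P(data|¬H) = 0.852·0.852·0.148 = 0.10743.
Bayes: P(H|data) = 0.194·0.0025634 / (0.194·0.0025634 + 0.806·0.10743) = 0.00049730/0.087089 = 0.0057.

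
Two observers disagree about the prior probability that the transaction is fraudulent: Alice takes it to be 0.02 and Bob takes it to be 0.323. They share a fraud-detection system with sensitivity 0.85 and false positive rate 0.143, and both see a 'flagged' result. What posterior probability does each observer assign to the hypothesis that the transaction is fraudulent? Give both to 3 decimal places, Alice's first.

Alice: 0.108; Bob: 0.739

P('+'|H) = 0.85, P('+'|¬H) = 0.143.
Alice: numerator 0.85·0.02 = 0.017000; evidence = 0.017000+0.143·0.98 = 0.15714; posterior = 0.108.
Bob: numerator 0.85·0.323 = 0.27455; evidence = 0.27455+0.143·0.677 = 0.37136; posterior = 0.739.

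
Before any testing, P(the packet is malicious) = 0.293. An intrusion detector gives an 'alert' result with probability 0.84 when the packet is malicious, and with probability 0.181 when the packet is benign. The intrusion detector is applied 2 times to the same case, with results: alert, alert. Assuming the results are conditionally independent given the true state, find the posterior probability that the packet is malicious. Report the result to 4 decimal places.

With H the event that the packet is malicious, the joint likelihood of the observed sequence is P(data|H) = 0.84·0.84 = 0.70560 and P(data|¬H) = 0.181·0.181 = 0.032761.
Bayes: P(H|data) = 0.293·0.70560 / (0.293·0.70560 + 0.707·0.032761) = 0.20674/0.22990 = 0.8993.

Posterior P(H) ≈ 0.8993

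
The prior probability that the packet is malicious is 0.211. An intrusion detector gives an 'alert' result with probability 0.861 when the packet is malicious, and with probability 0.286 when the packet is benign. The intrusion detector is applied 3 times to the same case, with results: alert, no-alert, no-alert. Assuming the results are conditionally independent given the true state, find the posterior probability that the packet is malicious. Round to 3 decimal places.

Posterior P(H) ≈ 0.030

With H the event that the packet is malicious, the joint likelihood of the observed sequence is P(data|H) = 0.861·0.139·0.139 = 0.016635 and P(data|¬H) = 0.286·0.714·0.714 = 0.14580.
Bayes: P(H|data) = 0.211·0.016635 / (0.211·0.016635 + 0.789·0.14580) = 0.0035101/0.11855 = 0.0296.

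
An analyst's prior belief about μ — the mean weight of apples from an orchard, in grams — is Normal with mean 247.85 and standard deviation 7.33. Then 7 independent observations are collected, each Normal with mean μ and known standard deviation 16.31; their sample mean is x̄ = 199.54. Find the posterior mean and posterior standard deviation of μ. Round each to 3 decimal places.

Prior precision 1/τ₀² = 1/7.33² = 0.0186120; data precision n/σ² = 7/16.31² = 0.0263142.
Posterior precision = 0.0186120 + 0.0263142 = 0.0449262, giving posterior SD = 1/√0.0449262 = 4.718.
Posterior mean = (0.0186120·247.85 + 0.0263142·199.54) / 0.0449262 = 219.554.

Posterior mean ≈ 219.554; posterior SD ≈ 4.718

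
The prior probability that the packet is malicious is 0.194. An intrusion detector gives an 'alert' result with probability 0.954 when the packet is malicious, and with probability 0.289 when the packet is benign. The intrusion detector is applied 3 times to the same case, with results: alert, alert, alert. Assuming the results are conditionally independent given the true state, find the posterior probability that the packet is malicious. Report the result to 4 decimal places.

Let H be the event that the packet is malicious; start with P(H) = 0.194. P('alert'|H) = 0.954, P('alert'|¬H) = 0.289.
Update on result 1 ('alert'): P(H) ← 0.954·0.1940 / (0.954·0.1940 + 0.289·0.8060) = 0.18508/0.41801 = 0.4428.
Update on result 2 ('alert'): P(H) ← 0.954·0.4428 / (0.954·0.4428 + 0.289·0.5572) = 0.42239/0.58343 = 0.7240.
Update on result 3 ('alert'): P(H) ← 0.954·0.7240 / (0.954·0.7240 + 0.289·0.2760) = 0.69067/0.77044 = 0.8965.

Posterior P(H) ≈ 0.8965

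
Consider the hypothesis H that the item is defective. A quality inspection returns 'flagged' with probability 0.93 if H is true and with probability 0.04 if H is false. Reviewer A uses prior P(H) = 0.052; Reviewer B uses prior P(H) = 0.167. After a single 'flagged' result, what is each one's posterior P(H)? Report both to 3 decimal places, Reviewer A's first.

The likelihood ratio for a 'flagged' result is 0.93/0.04 = 23.250.
Reviewer A: prior odds 0.052/0.948 = 0.054852; posterior odds 1.2753; posterior probability 0.561.
Reviewer B: prior odds 0.167/0.833 = 0.20048; posterior odds 4.6612; posterior probability 0.823.

Reviewer A: 0.561; Reviewer B: 0.823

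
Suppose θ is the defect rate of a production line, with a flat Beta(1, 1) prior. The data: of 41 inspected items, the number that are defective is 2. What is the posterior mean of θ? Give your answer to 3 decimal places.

Observing 2 successes and 39 failures updates Beta(1, 1) by adding the success and failure counts to the two shape parameters: α = 1+2 = 3, β = 1+39 = 40.
Posterior mean = α/(α+β) = 3/43 = 0.070.

Posterior mean ≈ 0.070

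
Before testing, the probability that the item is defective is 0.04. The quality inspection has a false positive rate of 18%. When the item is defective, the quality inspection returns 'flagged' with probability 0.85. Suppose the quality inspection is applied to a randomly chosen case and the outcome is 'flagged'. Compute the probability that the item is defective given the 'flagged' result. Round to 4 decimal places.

Let H be the event that the item is defective. P(H) = 0.04, so P(¬H) = 0.96. With E the 'flagged' result, P(E|H) = 0.85 and P(E|¬H) = 0.18.
P(E) = 0.85·0.04 + 0.18·0.96 = 0.034000 + 0.17280 = 0.20680.
By Bayes' theorem, P(H|E) = 0.034000 / 0.20680 = 0.1644.

P(H | E) ≈ 0.1644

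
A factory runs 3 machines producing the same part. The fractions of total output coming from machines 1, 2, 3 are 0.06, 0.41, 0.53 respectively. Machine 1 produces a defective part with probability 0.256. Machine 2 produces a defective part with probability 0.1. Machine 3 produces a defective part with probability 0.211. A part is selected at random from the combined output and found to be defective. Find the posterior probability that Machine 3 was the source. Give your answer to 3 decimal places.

Tabulate prior·likelihood by source: [1] prior 0.06, lik 0.256, product 0.01536; [2] prior 0.41, lik 0.1, product 0.04100; [3] prior 0.53, lik 0.211, product 0.1118.
Normalizing constant = 0.16819; the posterior for Machine 3 is its product over the sum, 0.1118/0.16819 = 0.665.

Posterior probability ≈ 0.665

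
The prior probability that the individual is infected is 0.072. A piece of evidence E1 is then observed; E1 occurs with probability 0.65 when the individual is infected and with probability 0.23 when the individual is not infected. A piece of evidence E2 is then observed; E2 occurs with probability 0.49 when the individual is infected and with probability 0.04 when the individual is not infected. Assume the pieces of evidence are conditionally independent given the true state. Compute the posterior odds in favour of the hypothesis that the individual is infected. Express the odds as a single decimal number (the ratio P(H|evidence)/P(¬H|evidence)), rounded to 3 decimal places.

Prior odds = 0.072/(1−0.072) = 0.077586.
Likelihood ratio for E1 = 0.65/0.23 = 2.8261.
Likelihood ratio for E2 = 0.49/0.04 = 12.250.
Posterior odds = prior odds × LR₁ × LR₂ = 2.6860.

Posterior odds ≈ 2.686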